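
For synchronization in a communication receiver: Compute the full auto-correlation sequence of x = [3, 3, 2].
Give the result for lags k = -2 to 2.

r_xx[k] = sum_m x[m]*x[m+k], indexed from 0, for k = -2 to 2:
  r_xx[-2] = x[2]*x[0] = 6
  r_xx[-1] = x[1]*x[0] + x[2]*x[1] = 15
  r_xx[0] = x[0]*x[0] + x[1]*x[1] + x[2]*x[2] = 22
  r_xx[1] = x[0]*x[1] + x[1]*x[2] = 15
  r_xx[2] = x[0]*x[2] = 6
r_xx = [6, 15, 22, 15, 6]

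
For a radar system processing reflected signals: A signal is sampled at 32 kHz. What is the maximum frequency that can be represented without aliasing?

The maximum frequency that can be represented without aliasing
is the Nyquist frequency: f_max = f_s / 2 = 32 kHz / 2 = 16 kHz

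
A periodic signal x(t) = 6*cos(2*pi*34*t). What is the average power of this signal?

Average power of A*cos(wt) is A^2/2.
P = 6^2 / 2 = 36/2 = 18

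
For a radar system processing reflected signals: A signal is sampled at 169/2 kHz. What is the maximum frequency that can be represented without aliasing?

The maximum frequency that can be represented without aliasing
is the Nyquist frequency: f_max = f_s / 2 = 169/2 kHz / 2 = 169/4 kHz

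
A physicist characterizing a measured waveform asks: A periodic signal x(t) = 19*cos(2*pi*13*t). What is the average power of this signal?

Average power of A*cos(wt) is A^2/2.
P = 19^2 / 2 = 361/2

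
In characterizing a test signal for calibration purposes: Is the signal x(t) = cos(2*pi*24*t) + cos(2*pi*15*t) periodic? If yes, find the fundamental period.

f1 = 24 Hz, f2 = 15 Hz
Period T1 = 1/24, T2 = 1/15
Ratio T1/T2 = 15/24, which is rational.
The signal is periodic with fundamental period T = 1/GCD(24,15) = 1/3 s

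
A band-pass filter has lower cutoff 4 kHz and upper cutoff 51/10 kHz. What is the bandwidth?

Bandwidth = f_high - f_low
= 51/10 kHz - 4 kHz = 11/10 kHz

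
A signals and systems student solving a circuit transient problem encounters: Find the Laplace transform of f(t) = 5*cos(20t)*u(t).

Standard pair: cos(wt)*u(t) <-> s/(s^2+w^2)
With w = 20: L{5*cos(20t)*u(t)} = 5s/(s^2+400)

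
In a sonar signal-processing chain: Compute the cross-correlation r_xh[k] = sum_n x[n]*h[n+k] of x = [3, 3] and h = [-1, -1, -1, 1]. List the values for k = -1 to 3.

Both sequences indexed from 0 and zero outside their support.
Lags with overlap: k = -1 to 3.
  r_xh[-1] = x[1]*h[0] = -3
  r_xh[0] = x[0]*h[0] + x[1]*h[1] = -6
  r_xh[1] = x[0]*h[1] + x[1]*h[2] = -6
  r_xh[2] = x[0]*h[2] + x[1]*h[3] = 0
  r_xh[3] = x[0]*h[3] = 3
r_xh = [-3, -6, -6, 0, 3] (for k = -1, ..., 3)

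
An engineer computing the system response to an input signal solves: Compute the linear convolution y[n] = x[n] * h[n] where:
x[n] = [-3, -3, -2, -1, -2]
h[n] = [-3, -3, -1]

y[n] = sum_k x[k]*h[n-k]. Output length = len(x) + len(h) - 1 = 5 + 3 - 1 = 7.
y[0] = -3*-3 = 9
y[1] = -3*-3 + -3*-3 = 18
y[2] = -2*-3 + -3*-3 + -3*-1 = 18
y[3] = -1*-3 + -2*-3 + -3*-1 = 12
y[4] = -2*-3 + -1*-3 + -2*-1 = 11
y[5] = -2*-3 + -1*-1 = 7
y[6] = -2*-1 = 2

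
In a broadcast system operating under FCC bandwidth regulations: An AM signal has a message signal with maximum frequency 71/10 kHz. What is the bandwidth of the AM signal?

In AM (double-sideband), the bandwidth is twice the message frequency.
BW = 2 * f_m = 2 * 71/10 kHz = 71/5 kHz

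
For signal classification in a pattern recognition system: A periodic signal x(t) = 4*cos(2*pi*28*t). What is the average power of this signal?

Average power of A*cos(wt) is A^2/2.
P = 4^2 / 2 = 16/2 = 8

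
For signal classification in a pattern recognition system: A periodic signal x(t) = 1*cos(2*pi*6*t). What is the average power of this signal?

Average power of A*cos(wt) is A^2/2.
P = 1^2 / 2 = 1/2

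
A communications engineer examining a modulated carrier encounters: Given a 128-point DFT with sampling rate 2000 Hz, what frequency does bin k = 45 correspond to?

The frequency of DFT bin k is: f_k = k * f_s / N
f_45 = 45 * 2000 / 128 = 5625/8 Hz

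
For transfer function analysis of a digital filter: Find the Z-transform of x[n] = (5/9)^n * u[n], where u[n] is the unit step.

The Z-transform of a^n * u[n] is z/(z-a) for |z| > |a|.
Here a = 5/9, so X(z) = z/(z - (5/9)) = 9z/(9z - 5)
ROC: |z| > 5/9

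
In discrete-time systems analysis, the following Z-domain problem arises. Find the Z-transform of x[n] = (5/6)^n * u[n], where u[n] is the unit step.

The Z-transform of a^n * u[n] is z/(z-a) for |z| > |a|.
Here a = 5/6, so X(z) = z/(z - (5/6)) = 6z/(6z - 5)
ROC: |z| > 5/6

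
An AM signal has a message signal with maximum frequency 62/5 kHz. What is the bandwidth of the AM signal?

In AM (double-sideband), the bandwidth is twice the message frequency.
BW = 2 * f_m = 2 * 62/5 kHz = 124/5 kHz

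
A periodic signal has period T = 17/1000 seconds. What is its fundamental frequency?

The fundamental frequency is the reciprocal of the period.
f = 1/T = 1/(17/1000) = 1000/17 Hz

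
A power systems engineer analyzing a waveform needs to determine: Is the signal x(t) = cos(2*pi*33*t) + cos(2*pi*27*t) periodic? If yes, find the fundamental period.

f1 = 33 Hz, f2 = 27 Hz
Period T1 = 1/33, T2 = 1/27
Ratio T1/T2 = 27/33, which is rational.
The signal is periodic with fundamental period T = 1/GCD(33,27) = 1/3 s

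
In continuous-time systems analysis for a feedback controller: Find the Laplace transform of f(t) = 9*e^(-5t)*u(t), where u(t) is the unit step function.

Standard Laplace transform pair:
e^(-at)*u(t) <-> 1/(s+a)
With a = 5: L{9*e^(-5t)*u(t)} = 9/(s+5), ROC: Re(s) > -5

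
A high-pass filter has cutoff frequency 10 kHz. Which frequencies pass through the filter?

A high-pass filter passes all frequencies above the cutoff frequency 10 kHz and attenuates lower frequencies.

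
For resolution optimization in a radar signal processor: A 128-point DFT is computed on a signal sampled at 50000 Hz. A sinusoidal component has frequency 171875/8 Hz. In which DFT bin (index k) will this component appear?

DFT frequency resolution = f_s/N = 50000/128 = 3125/8 Hz
Bin index k = f_signal / resolution = 171875/8 / 3125/8 = 55
The signal frequency 171875/8 Hz falls in DFT bin k = 55.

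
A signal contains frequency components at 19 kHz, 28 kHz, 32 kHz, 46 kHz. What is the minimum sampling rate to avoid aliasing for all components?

The highest frequency component is f_max = 46 kHz.
Nyquist rate = 2 * f_max = 2 * 46 kHz = 92 kHz.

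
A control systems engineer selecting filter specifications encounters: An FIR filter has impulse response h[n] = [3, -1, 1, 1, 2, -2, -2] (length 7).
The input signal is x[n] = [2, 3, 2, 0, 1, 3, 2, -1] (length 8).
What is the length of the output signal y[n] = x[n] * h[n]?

For linear convolution, the output length is:
len(y) = len(x) + len(h) - 1 = 8 + 7 - 1 = 14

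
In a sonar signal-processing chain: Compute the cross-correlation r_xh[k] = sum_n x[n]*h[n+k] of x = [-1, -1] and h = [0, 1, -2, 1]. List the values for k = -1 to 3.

Both sequences indexed from 0 and zero outside their support.
Lags with overlap: k = -1 to 3.
  r_xh[-1] = x[1]*h[0] = 0
  r_xh[0] = x[0]*h[0] + x[1]*h[1] = -1
  r_xh[1] = x[0]*h[1] + x[1]*h[2] = 1
  r_xh[2] = x[0]*h[2] + x[1]*h[3] = 1
  r_xh[3] = x[0]*h[3] = -1
r_xh = [0, -1, 1, 1, -1] (for k = -1, ..., 3)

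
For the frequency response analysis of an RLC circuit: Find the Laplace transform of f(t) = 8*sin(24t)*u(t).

Standard pair: sin(wt)*u(t) <-> w/(s^2+w^2)
With w = 24: L{8*sin(24t)*u(t)} = 192/(s^2+576)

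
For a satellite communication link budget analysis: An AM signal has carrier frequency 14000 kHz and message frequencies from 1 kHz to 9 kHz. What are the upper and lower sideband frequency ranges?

Upper sideband (USB) = fc + [fm_low, fm_high] = 14000 + [1, 9] = [14001, 14009] kHz
Lower sideband (LSB) = fc - [fm_high, fm_low] = 14000 - [9, 1] = [13991, 13999] kHz
Total occupied spectrum: 13991 kHz to 14009 kHz (plus carrier at 14000 kHz)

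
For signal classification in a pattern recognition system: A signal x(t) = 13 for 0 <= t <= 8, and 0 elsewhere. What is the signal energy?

Energy = integral of |x(t)|^2 dt over the signal duration
= 13^2 * 8 = 169 * 8 = 1352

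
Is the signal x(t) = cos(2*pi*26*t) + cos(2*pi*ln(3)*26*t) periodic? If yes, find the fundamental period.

f1 = 26 Hz, f2 = 26*ln(3) Hz
Ratio f2/f1 = ln(3), which is irrational.
Since the frequency ratio is irrational, no common period exists.
The signal is not periodic.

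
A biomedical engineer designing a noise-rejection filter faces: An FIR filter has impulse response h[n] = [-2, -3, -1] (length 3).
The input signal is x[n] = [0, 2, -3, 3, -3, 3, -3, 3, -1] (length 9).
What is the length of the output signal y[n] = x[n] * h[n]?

For linear convolution, the output length is:
len(y) = len(x) + len(h) - 1 = 9 + 3 - 1 = 11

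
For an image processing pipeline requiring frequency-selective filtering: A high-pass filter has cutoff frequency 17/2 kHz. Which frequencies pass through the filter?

A high-pass filter passes all frequencies above the cutoff frequency 17/2 kHz and attenuates lower frequencies.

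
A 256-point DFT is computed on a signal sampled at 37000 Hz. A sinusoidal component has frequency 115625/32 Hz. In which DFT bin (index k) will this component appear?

DFT frequency resolution = f_s/N = 37000/256 = 4625/32 Hz
Bin index k = f_signal / resolution = 115625/32 / 4625/32 = 25
The signal frequency 115625/32 Hz falls in DFT bin k = 25.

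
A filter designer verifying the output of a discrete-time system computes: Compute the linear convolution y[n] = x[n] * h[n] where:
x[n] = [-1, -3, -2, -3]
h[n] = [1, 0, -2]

y[n] = sum_k x[k]*h[n-k]. Output length = len(x) + len(h) - 1 = 4 + 3 - 1 = 6.
y[0] = -1*1 = -1
y[1] = -3*1 + -1*0 = -3
y[2] = -2*1 + -3*0 + -1*-2 = 0
y[3] = -3*1 + -2*0 + -3*-2 = 3
y[4] = -3*0 + -2*-2 = 4
y[5] = -3*-2 = 6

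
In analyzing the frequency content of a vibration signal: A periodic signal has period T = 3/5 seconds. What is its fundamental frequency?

The fundamental frequency is the reciprocal of the period.
f = 1/T = 1/(3/5) = 5/3 Hz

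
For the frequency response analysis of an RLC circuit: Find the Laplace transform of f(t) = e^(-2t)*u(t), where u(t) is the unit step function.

Standard Laplace transform pair:
e^(-at)*u(t) <-> 1/(s+a)
With a = 2: L{e^(-2t)*u(t)} = 1/(s+2), ROC: Re(s) > -2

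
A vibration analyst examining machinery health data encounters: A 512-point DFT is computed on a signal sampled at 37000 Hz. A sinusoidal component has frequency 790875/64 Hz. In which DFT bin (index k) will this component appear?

DFT frequency resolution = f_s/N = 37000/512 = 4625/64 Hz
Bin index k = f_signal / resolution = 790875/64 / 4625/64 = 171
The signal frequency 790875/64 Hz falls in DFT bin k = 171.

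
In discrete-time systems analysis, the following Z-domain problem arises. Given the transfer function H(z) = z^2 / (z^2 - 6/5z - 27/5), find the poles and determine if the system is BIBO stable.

Poles are roots of the denominator: z^2 - 6/5z - 27/5 = 0.
Quadratic formula: z = [-(-6/5) +/- sqrt((-6/5)^2 - 4*(-27/5))] / 2
Discriminant = 36/25 + 108/5 = 576/25; sqrt = 24/5.
z = (6/5 +/- 24/5) / 2 => z = 3 or z = -9/5.
|p1| = 9/5, |p2| = 3.
For BIBO stability, all poles must lie inside the unit circle (|p| < 1).
System is UNSTABLE since at least one |p| >= 1.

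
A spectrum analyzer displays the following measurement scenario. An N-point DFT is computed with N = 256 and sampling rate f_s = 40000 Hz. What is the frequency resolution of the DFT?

DFT frequency resolution = f_s / N
= 40000 / 256 = 625/4 Hz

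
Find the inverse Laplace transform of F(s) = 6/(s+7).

Standard pair: k/(s+a) <-> k*e^(-at)*u(t)
With k=6, a=7: f(t) = 6*e^(-7t)*u(t)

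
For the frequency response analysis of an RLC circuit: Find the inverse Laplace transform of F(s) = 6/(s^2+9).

Standard pair: w/(s^2+w^2) <-> sin(wt)*u(t)
Recognize w^2 = 9, so w = 3; numerator 6 = 2*3.
f(t) = 2*sin(3t)*u(t)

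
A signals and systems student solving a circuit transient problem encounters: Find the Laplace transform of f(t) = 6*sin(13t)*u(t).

Standard pair: sin(wt)*u(t) <-> w/(s^2+w^2)
With w = 13: L{6*sin(13t)*u(t)} = 78/(s^2+169)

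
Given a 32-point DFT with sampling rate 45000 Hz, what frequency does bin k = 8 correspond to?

The frequency of DFT bin k is: f_k = k * f_s / N
f_8 = 8 * 45000 / 32 = 11250 Hz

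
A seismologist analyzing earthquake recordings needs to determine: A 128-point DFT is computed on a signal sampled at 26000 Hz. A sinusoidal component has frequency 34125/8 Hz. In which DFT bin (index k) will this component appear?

DFT frequency resolution = f_s/N = 26000/128 = 1625/8 Hz
Bin index k = f_signal / resolution = 34125/8 / 1625/8 = 21
The signal frequency 34125/8 Hz falls in DFT bin k = 21.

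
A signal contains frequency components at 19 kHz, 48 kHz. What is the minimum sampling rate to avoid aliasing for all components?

The highest frequency component is f_max = 48 kHz.
Nyquist rate = 2 * f_max = 2 * 48 kHz = 96 kHz.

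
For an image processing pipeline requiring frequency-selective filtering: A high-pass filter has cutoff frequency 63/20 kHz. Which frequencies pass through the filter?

A high-pass filter passes all frequencies above the cutoff frequency 63/20 kHz and attenuates lower frequencies.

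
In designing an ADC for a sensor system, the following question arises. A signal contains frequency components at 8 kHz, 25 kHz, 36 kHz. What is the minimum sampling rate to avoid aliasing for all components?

The highest frequency component is f_max = 36 kHz.
Nyquist rate = 2 * f_max = 2 * 36 kHz = 72 kHz.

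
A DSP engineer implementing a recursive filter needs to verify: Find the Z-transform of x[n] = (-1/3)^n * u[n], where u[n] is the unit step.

The Z-transform of a^n * u[n] is z/(z-a) for |z| > |a|.
Here a = -1/3, so X(z) = z/(z - (-1/3)) = 3z/(3z + 1)
ROC: |z| > 1/3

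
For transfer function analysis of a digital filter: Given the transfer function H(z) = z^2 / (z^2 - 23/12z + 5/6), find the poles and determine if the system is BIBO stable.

Poles are roots of the denominator: z^2 - 23/12z + 5/6 = 0.
Quadratic formula: z = [-(-23/12) +/- sqrt((-23/12)^2 - 4*(5/6))] / 2
Discriminant = 529/144 - 10/3 = 49/144; sqrt = 7/12.
z = (23/12 +/- 7/12) / 2 => z = 5/4 or z = 2/3.
|p1| = 5/4, |p2| = 2/3.
For BIBO stability, all poles must lie inside the unit circle (|p| < 1).
System is UNSTABLE since at least one |p| >= 1.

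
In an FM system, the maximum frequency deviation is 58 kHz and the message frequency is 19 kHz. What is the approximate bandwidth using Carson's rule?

Carson's rule: BW = 2*(delta_f + f_m)
= 2*(58 + 19) kHz = 154 kHz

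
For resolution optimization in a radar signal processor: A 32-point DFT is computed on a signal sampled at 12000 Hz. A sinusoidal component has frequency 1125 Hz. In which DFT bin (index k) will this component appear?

DFT frequency resolution = f_s/N = 12000/32 = 375 Hz
Bin index k = f_signal / resolution = 1125 / 375 = 3
The signal frequency 1125 Hz falls in DFT bin k = 3.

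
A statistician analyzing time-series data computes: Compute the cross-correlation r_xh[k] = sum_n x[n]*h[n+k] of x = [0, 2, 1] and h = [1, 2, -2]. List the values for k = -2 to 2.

Both sequences indexed from 0 and zero outside their support.
Lags with overlap: k = -2 to 2.
  r_xh[-2] = x[2]*h[0] = 1
  r_xh[-1] = x[1]*h[0] + x[2]*h[1] = 4
  r_xh[0] = x[0]*h[0] + x[1]*h[1] + x[2]*h[2] = 2
  r_xh[1] = x[0]*h[1] + x[1]*h[2] = -4
  r_xh[2] = x[0]*h[2] = 0
r_xh = [1, 4, 2, -4, 0] (for k = -2, ..., 2)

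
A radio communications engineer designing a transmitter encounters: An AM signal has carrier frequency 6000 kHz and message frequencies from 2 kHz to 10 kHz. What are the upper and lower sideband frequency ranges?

Upper sideband (USB) = fc + [fm_low, fm_high] = 6000 + [2, 10] = [6002, 6010] kHz
Lower sideband (LSB) = fc - [fm_high, fm_low] = 6000 - [10, 2] = [5990, 5998] kHz
Total occupied spectrum: 5990 kHz to 6010 kHz (plus carrier at 6000 kHz)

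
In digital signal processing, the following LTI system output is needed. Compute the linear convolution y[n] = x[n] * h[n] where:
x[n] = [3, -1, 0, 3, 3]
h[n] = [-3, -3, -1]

y[n] = sum_k x[k]*h[n-k]. Output length = len(x) + len(h) - 1 = 5 + 3 - 1 = 7.
y[0] = 3*-3 = -9
y[1] = -1*-3 + 3*-3 = -6
y[2] = 0*-3 + -1*-3 + 3*-1 = 0
y[3] = 3*-3 + 0*-3 + -1*-1 = -8
y[4] = 3*-3 + 3*-3 + 0*-1 = -18
y[5] = 3*-3 + 3*-1 = -12
y[6] = 3*-1 = -3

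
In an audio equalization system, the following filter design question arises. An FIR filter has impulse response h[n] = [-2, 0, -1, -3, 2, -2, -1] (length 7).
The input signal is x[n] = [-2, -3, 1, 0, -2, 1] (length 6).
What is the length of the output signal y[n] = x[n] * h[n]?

For linear convolution, the output length is:
len(y) = len(x) + len(h) - 1 = 6 + 7 - 1 = 12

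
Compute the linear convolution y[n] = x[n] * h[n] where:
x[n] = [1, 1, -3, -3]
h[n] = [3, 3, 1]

y[n] = sum_k x[k]*h[n-k]. Output length = len(x) + len(h) - 1 = 4 + 3 - 1 = 6.
y[0] = 1*3 = 3
y[1] = 1*3 + 1*3 = 6
y[2] = -3*3 + 1*3 + 1*1 = -5
y[3] = -3*3 + -3*3 + 1*1 = -17
y[4] = -3*3 + -3*1 = -12
y[5] = -3*1 = -3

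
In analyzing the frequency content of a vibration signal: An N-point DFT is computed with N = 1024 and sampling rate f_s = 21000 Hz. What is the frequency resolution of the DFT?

DFT frequency resolution = f_s / N
= 21000 / 1024 = 2625/128 Hz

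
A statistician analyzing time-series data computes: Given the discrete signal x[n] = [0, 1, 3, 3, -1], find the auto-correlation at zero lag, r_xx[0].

The auto-correlation at zero lag r_xx[0] equals the signal energy.
r_xx[0] = sum of x[n]^2 = 0^2 + 1^2 + 3^2 + 3^2 + (-1)^2
= 0 + 1 + 9 + 9 + 1 = 20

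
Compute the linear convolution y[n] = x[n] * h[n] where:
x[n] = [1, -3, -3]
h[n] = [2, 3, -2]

y[n] = sum_k x[k]*h[n-k]. Output length = len(x) + len(h) - 1 = 3 + 3 - 1 = 5.
y[0] = 1*2 = 2
y[1] = -3*2 + 1*3 = -3
y[2] = -3*2 + -3*3 + 1*-2 = -17
y[3] = -3*3 + -3*-2 = -3
y[4] = -3*-2 = 6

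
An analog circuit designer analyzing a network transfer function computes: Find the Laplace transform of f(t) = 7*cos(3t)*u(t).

Standard pair: cos(wt)*u(t) <-> s/(s^2+w^2)
With w = 3: L{7*cos(3t)*u(t)} = 7s/(s^2+9)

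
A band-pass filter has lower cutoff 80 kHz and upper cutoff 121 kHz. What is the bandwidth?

Bandwidth = f_high - f_low
= 121 kHz - 80 kHz = 41 kHz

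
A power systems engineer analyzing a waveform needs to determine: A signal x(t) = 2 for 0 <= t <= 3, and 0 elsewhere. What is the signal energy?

Energy = integral of |x(t)|^2 dt over the signal duration
= 2^2 * 3 = 4 * 3 = 12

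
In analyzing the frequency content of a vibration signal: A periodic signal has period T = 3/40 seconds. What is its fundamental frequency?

The fundamental frequency is the reciprocal of the period.
f = 1/T = 1/(3/40) = 40/3 Hz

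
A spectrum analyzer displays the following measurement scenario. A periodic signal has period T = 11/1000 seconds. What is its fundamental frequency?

The fundamental frequency is the reciprocal of the period.
f = 1/T = 1/(11/1000) = 1000/11 Hz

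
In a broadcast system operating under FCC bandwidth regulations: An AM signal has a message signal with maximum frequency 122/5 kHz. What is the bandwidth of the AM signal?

In AM (double-sideband), the bandwidth is twice the message frequency.
BW = 2 * f_m = 2 * 122/5 kHz = 244/5 kHz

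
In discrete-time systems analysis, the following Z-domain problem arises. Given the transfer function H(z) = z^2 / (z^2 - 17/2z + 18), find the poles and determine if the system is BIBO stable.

Poles are roots of the denominator: z^2 - 17/2z + 18 = 0.
Quadratic formula: z = [-(-17/2) +/- sqrt((-17/2)^2 - 4*(18))] / 2
Discriminant = 289/4 - 72 = 1/4; sqrt = 1/2.
z = (17/2 +/- 1/2) / 2 => z = 9/2 or z = 4.
|p1| = 4, |p2| = 9/2.
For BIBO stability, all poles must lie inside the unit circle (|p| < 1).
System is UNSTABLE since at least one |p| >= 1.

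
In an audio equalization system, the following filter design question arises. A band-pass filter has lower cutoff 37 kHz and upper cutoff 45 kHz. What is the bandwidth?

Bandwidth = f_high - f_low
= 45 kHz - 37 kHz = 8 kHz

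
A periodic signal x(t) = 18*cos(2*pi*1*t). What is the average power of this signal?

Average power of A*cos(wt) is A^2/2.
P = 18^2 / 2 = 324/2 = 162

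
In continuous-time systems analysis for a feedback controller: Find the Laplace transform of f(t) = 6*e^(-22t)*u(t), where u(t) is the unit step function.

Standard Laplace transform pair:
e^(-at)*u(t) <-> 1/(s+a)
With a = 22: L{6*e^(-22t)*u(t)} = 6/(s+22), ROC: Re(s) > -22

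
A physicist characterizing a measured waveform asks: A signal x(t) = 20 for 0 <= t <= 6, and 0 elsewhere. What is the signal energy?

Energy = integral of |x(t)|^2 dt over the signal duration
= 20^2 * 6 = 400 * 6 = 2400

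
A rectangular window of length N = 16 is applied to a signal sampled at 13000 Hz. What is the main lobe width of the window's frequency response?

For a rectangular window of length N,
the main lobe width in frequency is 2*f_s/N.
= 2*13000/16 = 1625 Hz
This determines the minimum frequency separation for resolving two sinusoids.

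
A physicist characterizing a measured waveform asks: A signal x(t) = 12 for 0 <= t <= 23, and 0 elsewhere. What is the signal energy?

Energy = integral of |x(t)|^2 dt over the signal duration
= 12^2 * 23 = 144 * 23 = 3312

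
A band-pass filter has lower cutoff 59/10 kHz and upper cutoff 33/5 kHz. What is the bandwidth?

Bandwidth = f_high - f_low
= 33/5 kHz - 59/10 kHz = 7/10 kHz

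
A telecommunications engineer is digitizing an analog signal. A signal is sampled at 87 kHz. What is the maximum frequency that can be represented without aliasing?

The maximum frequency that can be represented without aliasing
is the Nyquist frequency: f_max = f_s / 2 = 87 kHz / 2 = 87/2 kHz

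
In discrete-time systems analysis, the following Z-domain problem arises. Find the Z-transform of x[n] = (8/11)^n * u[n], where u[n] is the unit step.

The Z-transform of a^n * u[n] is z/(z-a) for |z| > |a|.
Here a = 8/11, so X(z) = z/(z - (8/11)) = 11z/(11z - 8)
ROC: |z| > 8/11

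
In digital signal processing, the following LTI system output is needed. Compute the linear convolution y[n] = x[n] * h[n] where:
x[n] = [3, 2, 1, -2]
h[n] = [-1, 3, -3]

y[n] = sum_k x[k]*h[n-k]. Output length = len(x) + len(h) - 1 = 4 + 3 - 1 = 6.
y[0] = 3*-1 = -3
y[1] = 2*-1 + 3*3 = 7
y[2] = 1*-1 + 2*3 + 3*-3 = -4
y[3] = -2*-1 + 1*3 + 2*-3 = -1
y[4] = -2*3 + 1*-3 = -9
y[5] = -2*-3 = 6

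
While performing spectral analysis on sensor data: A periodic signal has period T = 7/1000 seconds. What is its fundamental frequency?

The fundamental frequency is the reciprocal of the period.
f = 1/T = 1/(7/1000) = 1000/7 Hz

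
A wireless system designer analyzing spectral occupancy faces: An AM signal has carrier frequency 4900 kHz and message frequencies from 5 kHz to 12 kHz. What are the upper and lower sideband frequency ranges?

Upper sideband (USB) = fc + [fm_low, fm_high] = 4900 + [5, 12] = [4905, 4912] kHz
Lower sideband (LSB) = fc - [fm_high, fm_low] = 4900 - [12, 5] = [4888, 4895] kHz
Total occupied spectrum: 4888 kHz to 4912 kHz (plus carrier at 4900 kHz)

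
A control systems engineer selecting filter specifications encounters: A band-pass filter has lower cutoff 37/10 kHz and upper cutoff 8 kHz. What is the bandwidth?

Bandwidth = f_high - f_low
= 8 kHz - 37/10 kHz = 43/10 kHz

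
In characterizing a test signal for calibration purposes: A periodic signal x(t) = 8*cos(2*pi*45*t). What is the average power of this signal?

Average power of A*cos(wt) is A^2/2.
P = 8^2 / 2 = 64/2 = 32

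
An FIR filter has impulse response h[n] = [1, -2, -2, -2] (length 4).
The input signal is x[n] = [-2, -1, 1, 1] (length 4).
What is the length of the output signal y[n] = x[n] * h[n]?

For linear convolution, the output length is:
len(y) = len(x) + len(h) - 1 = 4 + 4 - 1 = 7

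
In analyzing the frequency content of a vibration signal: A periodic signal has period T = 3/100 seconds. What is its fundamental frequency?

The fundamental frequency is the reciprocal of the period.
f = 1/T = 1/(3/100) = 100/3 Hz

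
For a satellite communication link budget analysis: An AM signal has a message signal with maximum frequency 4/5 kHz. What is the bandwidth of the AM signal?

In AM (double-sideband), the bandwidth is twice the message frequency.
BW = 2 * f_m = 2 * 4/5 kHz = 8/5 kHz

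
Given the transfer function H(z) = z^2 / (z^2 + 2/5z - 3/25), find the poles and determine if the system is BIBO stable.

Poles are roots of the denominator: z^2 + 2/5z - 3/25 = 0.
Quadratic formula: z = [-(2/5) +/- sqrt((2/5)^2 - 4*(-3/25))] / 2
Discriminant = 4/25 + 12/25 = 16/25; sqrt = 4/5.
z = (-2/5 +/- 4/5) / 2 => z = 1/5 or z = -3/5.
|p1| = 3/5, |p2| = 1/5.
For BIBO stability, all poles must lie inside the unit circle (|p| < 1).
System is STABLE since both |p| < 1.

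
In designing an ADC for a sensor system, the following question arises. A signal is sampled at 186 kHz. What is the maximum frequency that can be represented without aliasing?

The maximum frequency that can be represented without aliasing
is the Nyquist frequency: f_max = f_s / 2 = 186 kHz / 2 = 93 kHz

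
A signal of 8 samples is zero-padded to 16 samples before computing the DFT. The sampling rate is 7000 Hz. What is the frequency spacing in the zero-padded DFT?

Original DFT: N = 8, resolution = f_s/N = 7000/8 = 875 Hz
Zero-padded DFT: N = 16, resolution = f_s/N = 7000/16 = 875/2 Hz
Zero-padding interpolates the spectrum (finer frequency grid)
but does NOT improve the true spectral resolution (ability to resolve close frequencies).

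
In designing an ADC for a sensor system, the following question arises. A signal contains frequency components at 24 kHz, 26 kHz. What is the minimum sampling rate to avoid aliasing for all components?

The highest frequency component is f_max = 26 kHz.
Nyquist rate = 2 * f_max = 2 * 26 kHz = 52 kHz.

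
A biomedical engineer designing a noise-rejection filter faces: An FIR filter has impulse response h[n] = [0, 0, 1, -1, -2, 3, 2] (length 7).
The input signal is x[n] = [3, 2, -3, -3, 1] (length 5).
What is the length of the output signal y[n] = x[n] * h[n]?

For linear convolution, the output length is:
len(y) = len(x) + len(h) - 1 = 5 + 7 - 1 = 11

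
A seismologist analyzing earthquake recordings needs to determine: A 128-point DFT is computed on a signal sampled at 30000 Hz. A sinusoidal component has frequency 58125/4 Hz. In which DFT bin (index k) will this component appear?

DFT frequency resolution = f_s/N = 30000/128 = 1875/8 Hz
Bin index k = f_signal / resolution = 58125/4 / 1875/8 = 62
The signal frequency 58125/4 Hz falls in DFT bin k = 62.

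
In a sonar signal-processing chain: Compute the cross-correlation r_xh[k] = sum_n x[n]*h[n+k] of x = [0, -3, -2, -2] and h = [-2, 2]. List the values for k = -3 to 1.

Both sequences indexed from 0 and zero outside their support.
Lags with overlap: k = -3 to 1.
  r_xh[-3] = x[3]*h[0] = 4
  r_xh[-2] = x[2]*h[0] + x[3]*h[1] = 0
  r_xh[-1] = x[1]*h[0] + x[2]*h[1] = 2
  r_xh[0] = x[0]*h[0] + x[1]*h[1] = -6
  r_xh[1] = x[0]*h[1] = 0
r_xh = [4, 0, 2, -6, 0] (for k = -3, ..., 1)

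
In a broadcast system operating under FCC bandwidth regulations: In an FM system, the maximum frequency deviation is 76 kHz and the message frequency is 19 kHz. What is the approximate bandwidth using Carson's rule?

Carson's rule: BW = 2*(delta_f + f_m)
= 2*(76 + 19) kHz = 190 kHz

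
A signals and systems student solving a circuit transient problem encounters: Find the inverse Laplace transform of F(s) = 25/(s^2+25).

Standard pair: w/(s^2+w^2) <-> sin(wt)*u(t)
Recognize w^2 = 25, so w = 5; numerator 25 = 5*5.
f(t) = 5*sin(5t)*u(t)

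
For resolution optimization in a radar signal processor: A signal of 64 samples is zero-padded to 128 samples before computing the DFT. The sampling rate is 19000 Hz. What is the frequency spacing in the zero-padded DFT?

Original DFT: N = 64, resolution = f_s/N = 19000/64 = 2375/8 Hz
Zero-padded DFT: N = 128, resolution = f_s/N = 19000/128 = 2375/16 Hz
Zero-padding interpolates the spectrum (finer frequency grid)
but does NOT improve the true spectral resolution (ability to resolve close frequencies).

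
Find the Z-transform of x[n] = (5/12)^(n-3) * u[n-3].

Time-shifting property: if X(z) = Z{x[n]}, then Z{x[n-d]} = z^(-d) * X(z)
X(z) = z/(z - 5/12) for x[n] = (5/12)^n * u[n]
Z{x[n-3]} = z^(-3) * z/(z - 5/12) = z^(-2)/(z - 5/12)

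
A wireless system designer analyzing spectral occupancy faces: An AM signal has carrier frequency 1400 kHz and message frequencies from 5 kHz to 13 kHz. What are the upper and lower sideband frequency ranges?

Upper sideband (USB) = fc + [fm_low, fm_high] = 1400 + [5, 13] = [1405, 1413] kHz
Lower sideband (LSB) = fc - [fm_high, fm_low] = 1400 - [13, 5] = [1387, 1395] kHz
Total occupied spectrum: 1387 kHz to 1413 kHz (plus carrier at 1400 kHz)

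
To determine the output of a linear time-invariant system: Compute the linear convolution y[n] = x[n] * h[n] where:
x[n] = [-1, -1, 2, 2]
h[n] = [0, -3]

y[n] = sum_k x[k]*h[n-k]. Output length = len(x) + len(h) - 1 = 4 + 2 - 1 = 5.
y[0] = -1*0 = 0
y[1] = -1*0 + -1*-3 = 3
y[2] = 2*0 + -1*-3 = 3
y[3] = 2*0 + 2*-3 = -6
y[4] = 2*-3 = -6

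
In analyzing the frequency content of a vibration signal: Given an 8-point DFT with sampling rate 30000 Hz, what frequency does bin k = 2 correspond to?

The frequency of DFT bin k is: f_k = k * f_s / N
f_2 = 2 * 30000 / 8 = 7500 Hz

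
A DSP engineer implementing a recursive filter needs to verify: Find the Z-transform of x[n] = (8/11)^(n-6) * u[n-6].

Time-shifting property: if X(z) = Z{x[n]}, then Z{x[n-d]} = z^(-d) * X(z)
X(z) = z/(z - 8/11) for x[n] = (8/11)^n * u[n]
Z{x[n-6]} = z^(-6) * z/(z - 8/11) = z^(-5)/(z - 8/11)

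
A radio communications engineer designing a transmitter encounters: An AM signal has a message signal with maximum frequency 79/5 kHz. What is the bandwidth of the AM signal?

In AM (double-sideband), the bandwidth is twice the message frequency.
BW = 2 * f_m = 2 * 79/5 kHz = 158/5 kHz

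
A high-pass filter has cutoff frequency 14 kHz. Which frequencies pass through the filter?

A high-pass filter passes all frequencies above the cutoff frequency 14 kHz and attenuates lower frequencies.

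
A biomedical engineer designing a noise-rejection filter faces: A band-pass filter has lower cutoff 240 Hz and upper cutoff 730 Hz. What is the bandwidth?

Bandwidth = f_high - f_low
= 730 Hz - 240 Hz = 490 Hz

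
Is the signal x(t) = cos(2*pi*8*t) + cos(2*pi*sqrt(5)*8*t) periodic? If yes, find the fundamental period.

f1 = 8 Hz, f2 = 8*sqrt(5) Hz
Ratio f2/f1 = sqrt(5), which is irrational.
Since the frequency ratio is irrational, no common period exists.
The signal is not periodic.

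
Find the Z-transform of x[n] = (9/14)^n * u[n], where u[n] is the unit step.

The Z-transform of a^n * u[n] is z/(z-a) for |z| > |a|.
Here a = 9/14, so X(z) = z/(z - (9/14)) = 14z/(14z - 9)
ROC: |z| > 9/14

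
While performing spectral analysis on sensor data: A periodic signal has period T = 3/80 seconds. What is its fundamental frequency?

The fundamental frequency is the reciprocal of the period.
f = 1/T = 1/(3/80) = 80/3 Hz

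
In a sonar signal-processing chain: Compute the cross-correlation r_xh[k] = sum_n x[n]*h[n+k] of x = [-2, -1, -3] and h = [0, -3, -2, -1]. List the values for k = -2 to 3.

Both sequences indexed from 0 and zero outside their support.
Lags with overlap: k = -2 to 3.
  r_xh[-2] = x[2]*h[0] = 0
  r_xh[-1] = x[1]*h[0] + x[2]*h[1] = 9
  r_xh[0] = x[0]*h[0] + x[1]*h[1] + x[2]*h[2] = 9
  r_xh[1] = x[0]*h[1] + x[1]*h[2] + x[2]*h[3] = 11
  r_xh[2] = x[0]*h[2] + x[1]*h[3] = 5
  r_xh[3] = x[0]*h[3] = 2
r_xh = [0, 9, 9, 11, 5, 2] (for k = -2, ..., 3)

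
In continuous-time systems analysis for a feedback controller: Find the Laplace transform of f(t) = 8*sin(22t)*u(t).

Standard pair: sin(wt)*u(t) <-> w/(s^2+w^2)
With w = 22: L{8*sin(22t)*u(t)} = 176/(s^2+484)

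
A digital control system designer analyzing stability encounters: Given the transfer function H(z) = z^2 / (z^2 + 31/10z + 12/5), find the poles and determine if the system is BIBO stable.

Poles are roots of the denominator: z^2 + 31/10z + 12/5 = 0.
Quadratic formula: z = [-(31/10) +/- sqrt((31/10)^2 - 4*(12/5))] / 2
Discriminant = 961/100 - 48/5 = 1/100; sqrt = 1/10.
z = (-31/10 +/- 1/10) / 2 => z = -3/2 or z = -8/5.
|p1| = 3/2, |p2| = 8/5.
For BIBO stability, all poles must lie inside the unit circle (|p| < 1).
System is UNSTABLE since at least one |p| >= 1.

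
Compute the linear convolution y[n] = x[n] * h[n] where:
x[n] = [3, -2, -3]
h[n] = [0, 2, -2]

y[n] = sum_k x[k]*h[n-k]. Output length = len(x) + len(h) - 1 = 3 + 3 - 1 = 5.
y[0] = 3*0 = 0
y[1] = -2*0 + 3*2 = 6
y[2] = -3*0 + -2*2 + 3*-2 = -10
y[3] = -3*2 + -2*-2 = -2
y[4] = -3*-2 = 6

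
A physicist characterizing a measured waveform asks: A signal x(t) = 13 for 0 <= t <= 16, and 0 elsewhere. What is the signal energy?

Energy = integral of |x(t)|^2 dt over the signal duration
= 13^2 * 16 = 169 * 16 = 2704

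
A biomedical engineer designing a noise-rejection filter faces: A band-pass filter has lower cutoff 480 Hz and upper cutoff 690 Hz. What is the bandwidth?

Bandwidth = f_high - f_low
= 690 Hz - 480 Hz = 210 Hz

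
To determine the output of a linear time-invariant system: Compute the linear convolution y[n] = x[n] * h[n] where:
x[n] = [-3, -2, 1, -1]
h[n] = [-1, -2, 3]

y[n] = sum_k x[k]*h[n-k]. Output length = len(x) + len(h) - 1 = 4 + 3 - 1 = 6.
y[0] = -3*-1 = 3
y[1] = -2*-1 + -3*-2 = 8
y[2] = 1*-1 + -2*-2 + -3*3 = -6
y[3] = -1*-1 + 1*-2 + -2*3 = -7
y[4] = -1*-2 + 1*3 = 5
y[5] = -1*3 = -3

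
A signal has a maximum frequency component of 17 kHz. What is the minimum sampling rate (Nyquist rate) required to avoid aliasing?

By the Nyquist-Shannon sampling theorem,
the minimum sampling rate (Nyquist rate) must be at least 2 * f_max.
Nyquist rate = 2 * 17 kHz = 34 kHz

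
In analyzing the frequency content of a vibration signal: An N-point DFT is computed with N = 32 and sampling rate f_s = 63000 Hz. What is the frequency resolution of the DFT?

DFT frequency resolution = f_s / N
= 63000 / 32 = 7875/4 Hz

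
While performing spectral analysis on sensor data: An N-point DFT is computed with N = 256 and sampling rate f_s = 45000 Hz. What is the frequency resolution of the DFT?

DFT frequency resolution = f_s / N
= 45000 / 256 = 5625/32 Hz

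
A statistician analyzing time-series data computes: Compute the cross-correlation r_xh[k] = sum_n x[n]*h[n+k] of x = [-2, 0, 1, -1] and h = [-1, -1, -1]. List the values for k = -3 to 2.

Both sequences indexed from 0 and zero outside their support.
Lags with overlap: k = -3 to 2.
  r_xh[-3] = x[3]*h[0] = 1
  r_xh[-2] = x[2]*h[0] + x[3]*h[1] = 0
  r_xh[-1] = x[1]*h[0] + x[2]*h[1] + x[3]*h[2] = 0
  r_xh[0] = x[0]*h[0] + x[1]*h[1] + x[2]*h[2] = 1
  r_xh[1] = x[0]*h[1] + x[1]*h[2] = 2
  r_xh[2] = x[0]*h[2] = 2
r_xh = [1, 0, 0, 1, 2, 2] (for k = -3, ..., 2)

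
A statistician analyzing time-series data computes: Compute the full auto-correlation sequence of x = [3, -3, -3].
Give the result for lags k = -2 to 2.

r_xx[k] = sum_m x[m]*x[m+k], indexed from 0, for k = -2 to 2:
  r_xx[-2] = x[2]*x[0] = -9
  r_xx[-1] = x[1]*x[0] + x[2]*x[1] = 0
  r_xx[0] = x[0]*x[0] + x[1]*x[1] + x[2]*x[2] = 27
  r_xx[1] = x[0]*x[1] + x[1]*x[2] = 0
  r_xx[2] = x[0]*x[2] = -9
r_xx = [-9, 0, 27, 0, -9]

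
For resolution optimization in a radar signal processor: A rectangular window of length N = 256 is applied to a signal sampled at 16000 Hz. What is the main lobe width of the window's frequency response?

For a rectangular window of length N,
the main lobe width in frequency is 2*f_s/N.
= 2*16000/256 = 125 Hz
This determines the minimum frequency separation for resolving two sinusoids.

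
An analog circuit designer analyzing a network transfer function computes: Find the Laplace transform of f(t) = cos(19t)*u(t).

Standard pair: cos(wt)*u(t) <-> s/(s^2+w^2)
With w = 19: L{cos(19t)*u(t)} = s/(s^2+361)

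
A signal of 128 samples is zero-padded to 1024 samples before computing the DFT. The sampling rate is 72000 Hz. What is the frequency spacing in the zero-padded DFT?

Original DFT: N = 128, resolution = f_s/N = 72000/128 = 1125/2 Hz
Zero-padded DFT: N = 1024, resolution = f_s/N = 72000/1024 = 1125/16 Hz
Zero-padding interpolates the spectrum (finer frequency grid)
but does NOT improve the true spectral resolution (ability to resolve close frequencies).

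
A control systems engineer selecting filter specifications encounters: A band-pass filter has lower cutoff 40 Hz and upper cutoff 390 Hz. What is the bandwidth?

Bandwidth = f_high - f_low
= 390 Hz - 40 Hz = 350 Hz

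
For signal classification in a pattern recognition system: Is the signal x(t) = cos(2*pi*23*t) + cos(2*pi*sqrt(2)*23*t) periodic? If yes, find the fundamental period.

f1 = 23 Hz, f2 = 23*sqrt(2) Hz
Ratio f2/f1 = sqrt(2), which is irrational.
Since the frequency ratio is irrational, no common period exists.
The signal is not periodic.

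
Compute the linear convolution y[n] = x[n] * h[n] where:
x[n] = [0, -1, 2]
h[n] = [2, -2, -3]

y[n] = sum_k x[k]*h[n-k]. Output length = len(x) + len(h) - 1 = 3 + 3 - 1 = 5.
y[0] = 0*2 = 0
y[1] = -1*2 + 0*-2 = -2
y[2] = 2*2 + -1*-2 + 0*-3 = 6
y[3] = 2*-2 + -1*-3 = -1
y[4] = 2*-3 = -6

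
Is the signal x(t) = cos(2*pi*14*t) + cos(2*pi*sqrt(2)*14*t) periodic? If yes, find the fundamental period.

f1 = 14 Hz, f2 = 14*sqrt(2) Hz
Ratio f2/f1 = sqrt(2), which is irrational.
Since the frequency ratio is irrational, no common period exists.
The signal is not periodic.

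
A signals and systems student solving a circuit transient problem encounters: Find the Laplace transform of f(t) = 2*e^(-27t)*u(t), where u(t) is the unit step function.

Standard Laplace transform pair:
e^(-at)*u(t) <-> 1/(s+a)
With a = 27: L{2*e^(-27t)*u(t)} = 2/(s+27), ROC: Re(s) > -27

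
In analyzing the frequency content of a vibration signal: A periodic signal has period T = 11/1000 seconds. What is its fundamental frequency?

The fundamental frequency is the reciprocal of the period.
f = 1/T = 1/(11/1000) = 1000/11 Hz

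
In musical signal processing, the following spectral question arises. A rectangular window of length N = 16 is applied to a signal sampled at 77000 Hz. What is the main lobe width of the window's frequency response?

For a rectangular window of length N,
the main lobe width in frequency is 2*f_s/N.
= 2*77000/16 = 9625 Hz
This determines the minimum frequency separation for resolving two sinusoids.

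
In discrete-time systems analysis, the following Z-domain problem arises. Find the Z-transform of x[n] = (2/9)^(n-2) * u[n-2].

Time-shifting property: if X(z) = Z{x[n]}, then Z{x[n-d]} = z^(-d) * X(z)
X(z) = z/(z - 2/9) for x[n] = (2/9)^n * u[n]
Z{x[n-2]} = z^(-2) * z/(z - 2/9) = z^(-1)/(z - 2/9)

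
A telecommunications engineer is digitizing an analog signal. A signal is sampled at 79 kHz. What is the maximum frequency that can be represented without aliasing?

The maximum frequency that can be represented without aliasing
is the Nyquist frequency: f_max = f_s / 2 = 79 kHz / 2 = 79/2 kHz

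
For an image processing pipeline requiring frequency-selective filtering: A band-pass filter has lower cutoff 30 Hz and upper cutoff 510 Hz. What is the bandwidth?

Bandwidth = f_high - f_low
= 510 Hz - 30 Hz = 480 Hz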